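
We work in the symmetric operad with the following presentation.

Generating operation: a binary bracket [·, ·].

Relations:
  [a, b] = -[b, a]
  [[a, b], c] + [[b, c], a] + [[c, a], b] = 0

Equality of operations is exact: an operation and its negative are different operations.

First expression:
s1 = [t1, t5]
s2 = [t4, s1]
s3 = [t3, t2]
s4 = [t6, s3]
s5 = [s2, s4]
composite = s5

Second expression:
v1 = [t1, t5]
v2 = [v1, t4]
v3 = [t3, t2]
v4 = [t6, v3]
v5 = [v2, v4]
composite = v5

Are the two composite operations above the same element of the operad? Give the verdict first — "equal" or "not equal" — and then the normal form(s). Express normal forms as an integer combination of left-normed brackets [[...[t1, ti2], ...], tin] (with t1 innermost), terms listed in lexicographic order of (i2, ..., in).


not equal; the first gives -[[[[[t1, t5], t4], t2], t3], t6] + [[[[[t1, t5], t4], t3], t2], t6] + [[[[[t1, t5], t4], t6], t2], t3] - [[[[[t1, t5], t4], t6], t3], t2] and the second [[[[[t1, t5], t4], t2], t3], t6] - [[[[[t1, t5], t4], t3], t2], t6] - [[[[[t1, t5], t4], t6], t2], t3] + [[[[[t1, t5], t4], t6], t3], t2]


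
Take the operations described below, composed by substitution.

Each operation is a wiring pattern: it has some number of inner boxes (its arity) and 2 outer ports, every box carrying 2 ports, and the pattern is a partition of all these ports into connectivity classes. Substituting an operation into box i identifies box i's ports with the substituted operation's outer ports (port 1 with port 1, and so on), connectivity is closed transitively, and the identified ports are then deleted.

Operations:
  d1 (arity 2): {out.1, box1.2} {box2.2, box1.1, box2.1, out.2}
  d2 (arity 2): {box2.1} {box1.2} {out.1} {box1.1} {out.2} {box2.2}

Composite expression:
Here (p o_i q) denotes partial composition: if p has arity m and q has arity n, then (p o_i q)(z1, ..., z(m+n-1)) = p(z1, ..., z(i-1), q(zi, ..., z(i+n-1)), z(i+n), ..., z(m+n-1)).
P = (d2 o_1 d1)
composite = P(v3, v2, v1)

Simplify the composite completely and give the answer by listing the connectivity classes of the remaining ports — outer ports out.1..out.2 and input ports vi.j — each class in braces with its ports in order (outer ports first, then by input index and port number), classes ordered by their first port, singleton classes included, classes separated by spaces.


{out.1} {out.2} {v1.1} {v1.2} {v2.1, v2.2, v3.1} {v3.2}


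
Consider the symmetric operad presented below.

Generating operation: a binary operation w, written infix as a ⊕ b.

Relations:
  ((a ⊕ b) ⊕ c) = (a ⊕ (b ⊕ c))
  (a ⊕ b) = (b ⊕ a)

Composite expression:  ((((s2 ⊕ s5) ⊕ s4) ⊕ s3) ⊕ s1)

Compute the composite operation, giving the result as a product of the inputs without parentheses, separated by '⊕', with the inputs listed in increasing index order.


s1 ⊕ s2 ⊕ s3 ⊕ s4 ⊕ s5

Reordering under w is free, so list the s-inputs canonically.
(s2 ⊕ s5) linearizes to s2 ⊕ s5
((s2 ⊕ s5) ⊕ s4) linearizes to s2 ⊕ s5 ⊕ s4
(((s2 ⊕ s5) ⊕ s4) ⊕ s3) linearizes to s2 ⊕ s5 ⊕ s4 ⊕ s3
((((s2 ⊕ s5) ⊕ s4) ⊕ s3) ⊕ s1) linearizes to s2 ⊕ s5 ⊕ s4 ⊕ s3 ⊕ s1
rearranged into index order: s1 ⊕ s2 ⊕ s3 ⊕ s4 ⊕ s5


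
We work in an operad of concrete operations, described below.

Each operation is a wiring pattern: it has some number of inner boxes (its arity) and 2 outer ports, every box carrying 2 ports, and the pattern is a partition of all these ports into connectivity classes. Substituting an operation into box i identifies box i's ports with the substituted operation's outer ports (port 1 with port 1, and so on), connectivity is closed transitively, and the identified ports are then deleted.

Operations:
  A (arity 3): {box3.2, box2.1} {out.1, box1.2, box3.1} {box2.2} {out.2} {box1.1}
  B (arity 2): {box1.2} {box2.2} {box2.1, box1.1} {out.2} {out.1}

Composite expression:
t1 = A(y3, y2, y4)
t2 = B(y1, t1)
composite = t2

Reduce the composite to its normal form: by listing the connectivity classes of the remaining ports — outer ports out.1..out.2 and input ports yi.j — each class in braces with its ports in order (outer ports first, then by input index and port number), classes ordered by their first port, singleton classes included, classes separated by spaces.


After gluing at B, chains via deleted ports link the y-ports.
the subtree at A composes to {out.1, y3.2, y4.1} {out.2} {y2.1, y4.2} {y2.2} {y3.1} on (y3, y2, y4); out.j = own outer ports
the subtree at B composes to {out.1} {out.2} {y1.1, y3.2, y4.1} {y1.2} {y2.1, y4.2} {y2.2} {y3.1} on (y1, y3, y2, y4); out.j = own outer ports

{out.1} {out.2} {y1.1, y3.2, y4.1} {y1.2} {y2.1, y4.2} {y2.2} {y3.1}


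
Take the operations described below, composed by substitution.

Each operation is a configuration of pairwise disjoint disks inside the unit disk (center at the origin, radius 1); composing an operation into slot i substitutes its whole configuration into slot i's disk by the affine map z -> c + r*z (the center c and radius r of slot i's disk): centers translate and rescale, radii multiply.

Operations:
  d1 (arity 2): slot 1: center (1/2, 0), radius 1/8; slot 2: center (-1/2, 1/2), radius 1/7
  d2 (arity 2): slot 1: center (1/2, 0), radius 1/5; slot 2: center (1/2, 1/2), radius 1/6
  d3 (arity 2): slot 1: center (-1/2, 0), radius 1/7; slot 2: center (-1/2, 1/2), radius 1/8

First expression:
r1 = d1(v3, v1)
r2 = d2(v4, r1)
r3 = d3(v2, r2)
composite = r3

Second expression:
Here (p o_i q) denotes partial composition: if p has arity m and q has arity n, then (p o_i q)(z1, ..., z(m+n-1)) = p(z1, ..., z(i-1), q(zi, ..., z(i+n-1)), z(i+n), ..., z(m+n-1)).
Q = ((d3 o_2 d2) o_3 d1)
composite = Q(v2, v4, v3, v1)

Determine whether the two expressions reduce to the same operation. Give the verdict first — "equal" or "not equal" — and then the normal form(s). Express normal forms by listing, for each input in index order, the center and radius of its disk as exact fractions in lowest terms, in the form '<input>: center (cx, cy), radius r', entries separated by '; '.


equal: each reduces to v1: center (-43/96, 55/96), radius 1/336; v2: center (-1/2, 0), radius 1/7; v3: center (-41/96, 9/16), radius 1/384; v4: center (-7/16, 1/2), radius 1/40


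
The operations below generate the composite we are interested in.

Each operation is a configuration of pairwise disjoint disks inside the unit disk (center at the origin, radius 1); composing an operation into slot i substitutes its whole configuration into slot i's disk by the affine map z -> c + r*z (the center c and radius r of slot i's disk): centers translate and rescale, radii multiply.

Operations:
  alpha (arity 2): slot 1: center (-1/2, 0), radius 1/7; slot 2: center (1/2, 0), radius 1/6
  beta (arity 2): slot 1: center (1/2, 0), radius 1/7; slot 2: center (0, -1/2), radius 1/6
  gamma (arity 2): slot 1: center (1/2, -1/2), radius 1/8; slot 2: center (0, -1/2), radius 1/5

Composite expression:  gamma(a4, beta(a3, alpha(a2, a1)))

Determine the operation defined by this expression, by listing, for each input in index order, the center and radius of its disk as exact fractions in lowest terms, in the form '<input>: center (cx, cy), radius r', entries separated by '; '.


a1: center (1/60, -3/5), radius 1/180; a2: center (-1/60, -3/5), radius 1/210; a3: center (1/10, -1/2), radius 1/35; a4: center (1/2, -1/2), radius 1/8


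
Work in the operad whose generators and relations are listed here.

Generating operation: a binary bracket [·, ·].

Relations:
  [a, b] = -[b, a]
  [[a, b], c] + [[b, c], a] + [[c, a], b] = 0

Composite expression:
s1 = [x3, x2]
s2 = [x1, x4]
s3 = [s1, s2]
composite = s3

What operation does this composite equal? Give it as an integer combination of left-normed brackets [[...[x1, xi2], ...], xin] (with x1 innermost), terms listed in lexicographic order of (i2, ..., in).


Left-normed coefficients sit on the x1-initial expansion words.
Composite bracket: [[x3, x2], [x1, x4]]
Full expansion: 8 signed words from ab - ba (2^3 = 8).
Coefficients come from the x1-initial words:
  x1x4x2x3 appears with sign +1, giving the term +[[[x1, x4], x2], x3]
  x1x4x3x2 appears with sign -1, giving the term -[[[x1, x4], x3], x2]

[[[x1, x4], x2], x3] - [[[x1, x4], x3], x2]


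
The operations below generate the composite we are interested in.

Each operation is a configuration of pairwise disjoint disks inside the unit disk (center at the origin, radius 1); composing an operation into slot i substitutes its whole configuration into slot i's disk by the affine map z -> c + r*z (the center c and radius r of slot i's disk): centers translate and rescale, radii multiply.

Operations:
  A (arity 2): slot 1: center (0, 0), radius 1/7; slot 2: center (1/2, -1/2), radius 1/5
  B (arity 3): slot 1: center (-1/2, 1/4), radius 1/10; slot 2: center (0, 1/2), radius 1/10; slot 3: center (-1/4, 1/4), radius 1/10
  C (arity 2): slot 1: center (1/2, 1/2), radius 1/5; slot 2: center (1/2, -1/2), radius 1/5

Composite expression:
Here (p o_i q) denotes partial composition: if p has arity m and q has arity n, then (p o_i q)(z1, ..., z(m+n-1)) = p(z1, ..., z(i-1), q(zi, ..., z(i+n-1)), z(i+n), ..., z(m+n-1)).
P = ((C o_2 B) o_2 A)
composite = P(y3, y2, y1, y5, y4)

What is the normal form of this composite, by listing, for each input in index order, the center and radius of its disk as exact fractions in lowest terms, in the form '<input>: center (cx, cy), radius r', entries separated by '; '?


y1: center (41/100, -23/50), radius 1/250; y2: center (2/5, -9/20), radius 1/350; y3: center (1/2, 1/2), radius 1/5; y4: center (9/20, -9/20), radius 1/50; y5: center (1/2, -2/5), radius 1/50


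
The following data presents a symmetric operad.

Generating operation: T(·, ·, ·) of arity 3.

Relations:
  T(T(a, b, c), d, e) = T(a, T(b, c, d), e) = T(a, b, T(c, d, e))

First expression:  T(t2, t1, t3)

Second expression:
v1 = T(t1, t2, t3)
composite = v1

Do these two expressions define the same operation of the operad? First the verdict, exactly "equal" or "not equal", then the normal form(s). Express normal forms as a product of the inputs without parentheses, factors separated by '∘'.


not equal; the first gives t2 ∘ t1 ∘ t3 and the second t1 ∘ t2 ∘ t3

In normal form, the first expression is t2 ∘ t1 ∘ t3
In normal form, the second expression is t1 ∘ t2 ∘ t3
No match — not equal.


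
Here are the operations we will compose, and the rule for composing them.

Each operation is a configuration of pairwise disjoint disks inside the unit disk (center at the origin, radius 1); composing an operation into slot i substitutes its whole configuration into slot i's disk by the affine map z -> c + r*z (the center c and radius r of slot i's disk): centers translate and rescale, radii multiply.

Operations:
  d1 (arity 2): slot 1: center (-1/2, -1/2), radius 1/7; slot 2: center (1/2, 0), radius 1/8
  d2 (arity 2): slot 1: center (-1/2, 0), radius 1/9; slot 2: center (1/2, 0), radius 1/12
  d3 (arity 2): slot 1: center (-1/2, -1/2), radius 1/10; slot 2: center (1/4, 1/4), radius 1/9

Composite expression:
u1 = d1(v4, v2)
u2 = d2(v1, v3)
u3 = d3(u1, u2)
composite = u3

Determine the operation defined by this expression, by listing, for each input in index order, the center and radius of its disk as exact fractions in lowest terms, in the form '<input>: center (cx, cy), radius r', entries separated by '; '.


Each v-disk chains the slot maps above it in d3; radii multiply.
for v4, the 2-step affine chain lands on center (-11/20, -11/20), radius 1/70
for v2, the 2-step affine chain lands on center (-9/20, -1/2), radius 1/80
for v1, the 2-step affine chain lands on center (7/36, 1/4), radius 1/81
for v3, the 2-step affine chain lands on center (11/36, 1/4), radius 1/108

v1: center (7/36, 1/4), radius 1/81; v2: center (-9/20, -1/2), radius 1/80; v3: center (11/36, 1/4), radius 1/108; v4: center (-11/20, -11/20), radius 1/70


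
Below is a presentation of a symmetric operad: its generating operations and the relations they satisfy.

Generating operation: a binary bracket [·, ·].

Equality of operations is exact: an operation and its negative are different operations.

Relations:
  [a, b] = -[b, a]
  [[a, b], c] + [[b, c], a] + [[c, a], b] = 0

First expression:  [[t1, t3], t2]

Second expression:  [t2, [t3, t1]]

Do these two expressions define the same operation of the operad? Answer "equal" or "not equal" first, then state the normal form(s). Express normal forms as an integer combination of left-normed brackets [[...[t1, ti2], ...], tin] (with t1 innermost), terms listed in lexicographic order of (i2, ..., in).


Normal form of the first expression: [[t1, t3], t2]
Normal form of the second expression: [[t1, t3], t2]
Identical normal forms: equal.

equal: each reduces to [[t1, t3], t2]


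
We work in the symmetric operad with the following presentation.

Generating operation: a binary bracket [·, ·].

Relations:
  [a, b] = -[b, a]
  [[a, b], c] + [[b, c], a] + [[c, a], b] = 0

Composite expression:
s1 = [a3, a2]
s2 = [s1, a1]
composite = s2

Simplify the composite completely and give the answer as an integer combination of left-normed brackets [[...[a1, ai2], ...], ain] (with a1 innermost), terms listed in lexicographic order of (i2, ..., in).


[[a1, a2], a3] - [[a1, a3], a2]

Antisymmetry and Jacobi reduce to a1-anchored left-normed brackets.
Composite bracket: [[a3, a2], a1]
Under [a, b] = ab - ba we get 4 signed associative words (2^2 = 4).
Keep just the words that open with a1:
  sign of a1a2a3 is +1, so it contributes +[[a1, a2], a3]
  sign of a1a3a2 is -1, so it contributes -[[a1, a3], a2]


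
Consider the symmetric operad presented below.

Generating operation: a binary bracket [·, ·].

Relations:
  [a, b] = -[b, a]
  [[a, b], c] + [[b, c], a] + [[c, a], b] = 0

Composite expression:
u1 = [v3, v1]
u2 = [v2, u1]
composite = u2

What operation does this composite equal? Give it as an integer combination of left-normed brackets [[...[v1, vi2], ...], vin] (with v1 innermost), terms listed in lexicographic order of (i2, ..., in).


Left-normed coefficients sit on the v1-initial expansion words.
Composite bracket: [v2, [v3, v1]]
Applying ab - ba throughout gives 4 signed words (2^2 = 4).
Coefficients come from the v1-initial words:
  v1v3v2 (sign +1) contributes +[[v1, v3], v2]

[[v1, v3], v2]


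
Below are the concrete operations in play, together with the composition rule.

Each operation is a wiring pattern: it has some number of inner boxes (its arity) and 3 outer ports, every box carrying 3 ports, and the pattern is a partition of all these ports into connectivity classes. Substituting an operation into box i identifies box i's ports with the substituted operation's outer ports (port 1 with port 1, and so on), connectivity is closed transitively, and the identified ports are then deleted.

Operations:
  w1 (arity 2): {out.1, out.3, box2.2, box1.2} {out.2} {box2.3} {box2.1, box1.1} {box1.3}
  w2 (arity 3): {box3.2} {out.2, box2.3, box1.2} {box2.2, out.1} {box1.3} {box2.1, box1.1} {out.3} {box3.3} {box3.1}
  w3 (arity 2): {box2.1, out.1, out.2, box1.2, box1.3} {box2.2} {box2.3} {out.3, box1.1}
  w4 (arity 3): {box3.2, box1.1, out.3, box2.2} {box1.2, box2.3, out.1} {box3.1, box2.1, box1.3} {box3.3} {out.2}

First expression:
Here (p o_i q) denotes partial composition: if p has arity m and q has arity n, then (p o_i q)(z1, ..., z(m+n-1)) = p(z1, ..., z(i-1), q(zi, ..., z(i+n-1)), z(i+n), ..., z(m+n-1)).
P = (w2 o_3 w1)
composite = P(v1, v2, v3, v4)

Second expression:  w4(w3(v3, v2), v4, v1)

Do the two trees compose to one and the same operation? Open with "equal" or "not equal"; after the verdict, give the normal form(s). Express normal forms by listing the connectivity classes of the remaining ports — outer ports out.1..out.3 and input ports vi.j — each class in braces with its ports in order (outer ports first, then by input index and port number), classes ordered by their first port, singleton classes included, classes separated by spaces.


The first composite normalizes to {out.1, v2.2} {out.2, v1.2, v2.3} {out.3} {v1.1, v2.1} {v1.3} {v3.1, v4.1} {v3.2, v4.2} {v3.3} {v4.3}
The second composite normalizes to {out.1, out.3, v1.2, v2.1, v3.2, v3.3, v4.2, v4.3} {out.2} {v1.1, v3.1, v4.1} {v1.3} {v2.2} {v2.3}
No match — not equal.

not equal; the first gives {out.1, v2.2} {out.2, v1.2, v2.3} {out.3} {v1.1, v2.1} {v1.3} {v3.1, v4.1} {v3.2, v4.2} {v3.3} {v4.3} and the second {out.1, out.3, v1.2, v2.1, v3.2, v3.3, v4.2, v4.3} {out.2} {v1.1, v3.1, v4.1} {v1.3} {v2.2} {v2.3}


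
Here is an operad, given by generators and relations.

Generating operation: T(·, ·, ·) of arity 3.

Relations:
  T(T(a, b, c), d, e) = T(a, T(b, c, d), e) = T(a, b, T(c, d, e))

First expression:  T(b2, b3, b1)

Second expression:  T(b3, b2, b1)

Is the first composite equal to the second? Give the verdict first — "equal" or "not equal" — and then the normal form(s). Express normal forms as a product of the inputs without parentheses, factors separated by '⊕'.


not equal; the first gives b2 ⊕ b3 ⊕ b1 and the second b3 ⊕ b2 ⊕ b1

The first expression, normalized: b2 ⊕ b3 ⊕ b1
The second expression, normalized: b3 ⊕ b2 ⊕ b1
Distinct normal forms: not equal.


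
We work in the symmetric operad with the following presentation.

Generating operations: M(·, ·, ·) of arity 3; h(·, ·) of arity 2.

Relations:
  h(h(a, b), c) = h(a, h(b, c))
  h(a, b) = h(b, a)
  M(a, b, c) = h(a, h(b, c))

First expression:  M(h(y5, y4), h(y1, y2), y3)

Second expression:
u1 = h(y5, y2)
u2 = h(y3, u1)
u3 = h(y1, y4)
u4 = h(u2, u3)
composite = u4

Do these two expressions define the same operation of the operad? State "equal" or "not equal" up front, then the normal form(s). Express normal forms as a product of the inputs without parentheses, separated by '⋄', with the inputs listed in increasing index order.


The first composite normalizes to y1 ⋄ y2 ⋄ y3 ⋄ y4 ⋄ y5
The second composite normalizes to y1 ⋄ y2 ⋄ y3 ⋄ y4 ⋄ y5
Both agree, so they are equal.

equal; the common form is y1 ⋄ y2 ⋄ y3 ⋄ y4 ⋄ y5


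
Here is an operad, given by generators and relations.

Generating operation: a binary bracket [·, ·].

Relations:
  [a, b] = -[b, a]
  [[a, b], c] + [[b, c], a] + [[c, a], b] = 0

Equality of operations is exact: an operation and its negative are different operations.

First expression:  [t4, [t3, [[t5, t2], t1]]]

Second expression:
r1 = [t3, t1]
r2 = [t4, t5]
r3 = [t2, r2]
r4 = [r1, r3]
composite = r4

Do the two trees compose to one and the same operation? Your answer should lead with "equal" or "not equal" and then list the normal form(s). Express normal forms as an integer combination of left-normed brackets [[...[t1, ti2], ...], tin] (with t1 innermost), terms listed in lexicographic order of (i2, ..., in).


not equal: they reduce to [[[[t1, t2], t5], t3], t4] - [[[[t1, t5], t2], t3], t4] and -[[[[t1, t3], t2], t4], t5] + [[[[t1, t3], t2], t5], t4] + [[[[t1, t3], t4], t5], t2] - [[[[t1, t3], t5], t4], t2]


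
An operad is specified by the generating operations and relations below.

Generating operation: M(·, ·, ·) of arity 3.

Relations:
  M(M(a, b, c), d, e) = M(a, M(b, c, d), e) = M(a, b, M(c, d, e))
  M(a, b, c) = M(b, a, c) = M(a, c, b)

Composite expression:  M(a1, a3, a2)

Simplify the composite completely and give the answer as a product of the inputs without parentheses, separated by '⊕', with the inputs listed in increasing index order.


a1 ⊕ a2 ⊕ a3


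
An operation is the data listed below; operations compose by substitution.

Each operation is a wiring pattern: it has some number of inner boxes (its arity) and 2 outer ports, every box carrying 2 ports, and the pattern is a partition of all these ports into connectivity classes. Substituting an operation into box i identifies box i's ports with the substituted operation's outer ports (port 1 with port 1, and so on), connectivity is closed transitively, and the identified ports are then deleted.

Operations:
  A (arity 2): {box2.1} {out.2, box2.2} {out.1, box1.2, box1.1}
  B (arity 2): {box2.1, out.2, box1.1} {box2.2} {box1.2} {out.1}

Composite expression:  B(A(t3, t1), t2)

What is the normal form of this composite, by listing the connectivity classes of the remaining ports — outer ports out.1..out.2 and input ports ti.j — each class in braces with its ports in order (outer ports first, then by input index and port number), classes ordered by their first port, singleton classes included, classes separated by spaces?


{out.1} {out.2, t2.1, t3.1, t3.2} {t1.1} {t1.2} {t2.2}

Connectivity passes through glued B-boundaries; trace each wire chain.
composing A on (t3, t1), with out.j its own outer ports: {out.1, t3.1, t3.2} {out.2, t1.2} {t1.1}
composing B on (t3, t1, t2), with out.j its own outer ports: {out.1} {out.2, t2.1, t3.1, t3.2} {t1.1} {t1.2} {t2.2}


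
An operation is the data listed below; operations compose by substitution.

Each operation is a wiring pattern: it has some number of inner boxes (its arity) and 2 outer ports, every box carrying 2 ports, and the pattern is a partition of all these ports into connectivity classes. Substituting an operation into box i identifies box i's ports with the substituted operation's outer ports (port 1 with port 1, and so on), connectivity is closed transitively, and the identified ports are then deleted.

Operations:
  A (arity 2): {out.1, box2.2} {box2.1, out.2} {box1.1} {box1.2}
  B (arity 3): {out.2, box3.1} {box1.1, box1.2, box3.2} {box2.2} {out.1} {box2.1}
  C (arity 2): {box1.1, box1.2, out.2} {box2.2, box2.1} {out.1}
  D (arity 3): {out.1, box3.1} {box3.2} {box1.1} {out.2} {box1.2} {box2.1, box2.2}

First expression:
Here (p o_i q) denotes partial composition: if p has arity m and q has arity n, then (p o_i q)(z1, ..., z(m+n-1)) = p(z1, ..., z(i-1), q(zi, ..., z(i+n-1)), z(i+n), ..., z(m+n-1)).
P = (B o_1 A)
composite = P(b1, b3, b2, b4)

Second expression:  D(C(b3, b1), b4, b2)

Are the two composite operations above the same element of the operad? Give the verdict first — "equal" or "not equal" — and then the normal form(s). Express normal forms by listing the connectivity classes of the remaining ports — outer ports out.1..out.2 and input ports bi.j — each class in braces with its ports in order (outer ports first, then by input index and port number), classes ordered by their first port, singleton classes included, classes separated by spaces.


In normal form, the first expression is {out.1} {out.2, b4.1} {b1.1} {b1.2} {b2.1} {b2.2} {b3.1, b3.2, b4.2}
In normal form, the second expression is {out.1, b2.1} {out.2} {b1.1, b1.2} {b2.2} {b3.1, b3.2} {b4.1, b4.2}
Different reductions; not equal.

not equal: they reduce to {out.1} {out.2, b4.1} {b1.1} {b1.2} {b2.1} {b2.2} {b3.1, b3.2, b4.2} and {out.1, b2.1} {out.2} {b1.1, b1.2} {b2.2} {b3.1, b3.2} {b4.1, b4.2}


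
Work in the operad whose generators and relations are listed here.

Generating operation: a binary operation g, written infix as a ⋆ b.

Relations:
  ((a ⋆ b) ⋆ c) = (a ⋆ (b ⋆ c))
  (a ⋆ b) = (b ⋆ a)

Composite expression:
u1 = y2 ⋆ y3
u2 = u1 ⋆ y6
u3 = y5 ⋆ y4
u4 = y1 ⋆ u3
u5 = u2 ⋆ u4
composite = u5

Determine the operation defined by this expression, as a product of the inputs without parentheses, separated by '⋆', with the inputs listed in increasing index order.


Any arrangement under g is one operation, so sort the y-inputs.
(y2 ⋆ y3) flattens to y2 ⋆ y3
((y2 ⋆ y3) ⋆ y6) flattens to y2 ⋆ y3 ⋆ y6
(y5 ⋆ y4) flattens to y5 ⋆ y4
(y1 ⋆ (y5 ⋆ y4)) flattens to y1 ⋆ y5 ⋆ y4
(((y2 ⋆ y3) ⋆ y6) ⋆ (y1 ⋆ (y5 ⋆ y4))) flattens to y2 ⋆ y3 ⋆ y6 ⋆ y1 ⋆ y5 ⋆ y4
sorting the factors by input index: y1 ⋆ y2 ⋆ y3 ⋆ y4 ⋆ y5 ⋆ y6

y1 ⋆ y2 ⋆ y3 ⋆ y4 ⋆ y5 ⋆ y6


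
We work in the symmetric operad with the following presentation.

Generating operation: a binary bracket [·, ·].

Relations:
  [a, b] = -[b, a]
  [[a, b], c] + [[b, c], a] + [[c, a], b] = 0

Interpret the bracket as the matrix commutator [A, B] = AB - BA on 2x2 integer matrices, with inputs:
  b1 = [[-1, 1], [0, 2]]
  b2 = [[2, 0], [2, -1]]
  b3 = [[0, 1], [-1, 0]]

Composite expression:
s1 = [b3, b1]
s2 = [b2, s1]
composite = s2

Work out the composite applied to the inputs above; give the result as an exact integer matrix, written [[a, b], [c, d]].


[[-6, 9], [-5, 6]]

[b3, b1] = [[1, 3], [3, -1]]
[b2, [b3, b1]] = [[-6, 9], [-5, 6]]


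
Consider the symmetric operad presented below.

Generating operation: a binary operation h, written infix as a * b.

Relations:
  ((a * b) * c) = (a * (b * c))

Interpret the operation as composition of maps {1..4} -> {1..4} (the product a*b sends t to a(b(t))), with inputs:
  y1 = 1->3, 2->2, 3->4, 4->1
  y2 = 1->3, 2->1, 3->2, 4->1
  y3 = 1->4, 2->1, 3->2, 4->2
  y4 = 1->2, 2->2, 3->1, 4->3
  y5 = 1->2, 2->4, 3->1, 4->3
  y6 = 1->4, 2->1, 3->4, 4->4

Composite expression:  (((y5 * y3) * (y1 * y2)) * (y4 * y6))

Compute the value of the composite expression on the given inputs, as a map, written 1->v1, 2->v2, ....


(y5 * y3) = 1->3, 2->2, 3->4, 4->4
(y1 * y2) = 1->4, 2->3, 3->2, 4->3
((y5 * y3) * (y1 * y2)) = 1->4, 2->4, 3->2, 4->4
(y4 * y6) = 1->3, 2->2, 3->3, 4->3
(((y5 * y3) * (y1 * y2)) * (y4 * y6)) = 1->2, 2->4, 3->2, 4->2

1->2, 2->4, 3->2, 4->2


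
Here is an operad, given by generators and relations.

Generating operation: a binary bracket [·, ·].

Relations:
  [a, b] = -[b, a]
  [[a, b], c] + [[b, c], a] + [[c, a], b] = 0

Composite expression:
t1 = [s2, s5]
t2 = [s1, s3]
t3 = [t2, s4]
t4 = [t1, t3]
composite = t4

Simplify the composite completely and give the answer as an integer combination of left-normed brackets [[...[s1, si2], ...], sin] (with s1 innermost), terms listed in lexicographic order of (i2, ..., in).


-[[[[s1, s3], s4], s2], s5] + [[[[s1, s3], s4], s5], s2]


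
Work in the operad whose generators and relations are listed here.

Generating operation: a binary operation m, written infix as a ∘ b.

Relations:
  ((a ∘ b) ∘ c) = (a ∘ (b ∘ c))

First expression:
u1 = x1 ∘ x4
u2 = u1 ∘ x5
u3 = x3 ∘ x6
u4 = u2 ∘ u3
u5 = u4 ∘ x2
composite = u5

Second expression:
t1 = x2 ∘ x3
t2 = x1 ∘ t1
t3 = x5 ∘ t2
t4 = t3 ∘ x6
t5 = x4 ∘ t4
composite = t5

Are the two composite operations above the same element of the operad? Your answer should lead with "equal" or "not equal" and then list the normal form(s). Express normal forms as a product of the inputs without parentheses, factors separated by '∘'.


not equal: they reduce to x1 ∘ x4 ∘ x5 ∘ x3 ∘ x6 ∘ x2 and x4 ∘ x5 ∘ x1 ∘ x2 ∘ x3 ∘ x6

The first composite normalizes to x1 ∘ x4 ∘ x5 ∘ x3 ∘ x6 ∘ x2
The second composite normalizes to x4 ∘ x5 ∘ x1 ∘ x2 ∘ x3 ∘ x6
They disagree, so not equal.


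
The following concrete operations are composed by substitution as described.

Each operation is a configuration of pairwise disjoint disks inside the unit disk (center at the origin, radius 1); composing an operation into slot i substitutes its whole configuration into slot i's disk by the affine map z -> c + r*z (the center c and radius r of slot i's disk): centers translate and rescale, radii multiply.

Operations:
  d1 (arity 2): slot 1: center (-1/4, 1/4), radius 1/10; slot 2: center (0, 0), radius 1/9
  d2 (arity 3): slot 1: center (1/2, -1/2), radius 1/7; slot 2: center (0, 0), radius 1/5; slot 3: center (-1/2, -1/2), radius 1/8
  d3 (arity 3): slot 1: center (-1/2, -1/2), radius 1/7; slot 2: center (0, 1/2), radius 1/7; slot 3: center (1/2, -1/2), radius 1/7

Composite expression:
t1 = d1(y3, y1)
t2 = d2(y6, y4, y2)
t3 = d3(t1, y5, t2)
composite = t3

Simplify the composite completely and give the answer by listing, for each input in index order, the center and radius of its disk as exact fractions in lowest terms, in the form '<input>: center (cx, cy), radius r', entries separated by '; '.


y1: center (-1/2, -1/2), radius 1/63; y2: center (3/7, -4/7), radius 1/56; y3: center (-15/28, -13/28), radius 1/70; y4: center (1/2, -1/2), radius 1/35; y5: center (0, 1/2), radius 1/7; y6: center (4/7, -4/7), radius 1/49

Below d3, radii multiply path by path; the y-disk centers shift.
for y3, the 2-step affine chain lands on center (-15/28, -13/28), radius 1/70
for y1, the 2-step affine chain lands on center (-1/2, -1/2), radius 1/63
for y5, the 1-step affine chain lands on center (0, 1/2), radius 1/7
for y6, the 2-step affine chain lands on center (4/7, -4/7), radius 1/49
for y4, the 2-step affine chain lands on center (1/2, -1/2), radius 1/35
for y2, the 2-step affine chain lands on center (3/7, -4/7), radius 1/56


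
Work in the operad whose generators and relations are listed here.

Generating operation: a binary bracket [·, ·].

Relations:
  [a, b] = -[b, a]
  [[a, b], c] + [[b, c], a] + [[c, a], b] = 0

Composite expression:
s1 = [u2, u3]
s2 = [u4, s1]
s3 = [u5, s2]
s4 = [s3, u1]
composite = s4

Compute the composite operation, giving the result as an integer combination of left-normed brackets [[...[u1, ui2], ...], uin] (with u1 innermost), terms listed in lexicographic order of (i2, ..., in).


-[[[[u1, u2], u3], u4], u5] + [[[[u1, u3], u2], u4], u5] + [[[[u1, u4], u2], u3], u5] - [[[[u1, u4], u3], u2], u5] + [[[[u1, u5], u2], u3], u4] - [[[[u1, u5], u3], u2], u4] - [[[[u1, u5], u4], u2], u3] + [[[[u1, u5], u4], u3], u2]


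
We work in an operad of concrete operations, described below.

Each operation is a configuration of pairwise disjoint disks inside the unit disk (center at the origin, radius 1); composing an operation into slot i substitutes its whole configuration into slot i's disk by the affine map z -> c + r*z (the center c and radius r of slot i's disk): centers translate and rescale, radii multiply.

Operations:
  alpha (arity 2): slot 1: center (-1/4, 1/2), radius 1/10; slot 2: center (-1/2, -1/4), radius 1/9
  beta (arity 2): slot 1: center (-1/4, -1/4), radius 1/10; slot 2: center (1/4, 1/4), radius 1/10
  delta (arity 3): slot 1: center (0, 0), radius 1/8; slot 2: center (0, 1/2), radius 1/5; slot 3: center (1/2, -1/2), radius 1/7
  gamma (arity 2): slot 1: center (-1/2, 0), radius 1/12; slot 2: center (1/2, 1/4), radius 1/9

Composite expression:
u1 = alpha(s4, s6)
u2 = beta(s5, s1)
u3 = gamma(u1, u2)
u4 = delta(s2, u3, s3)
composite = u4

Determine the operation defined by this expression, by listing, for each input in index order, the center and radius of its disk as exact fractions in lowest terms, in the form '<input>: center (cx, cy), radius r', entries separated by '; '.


Below delta, radii multiply path by path; the s-disk centers shift.
input s2: applying the 1 nested substitution gives center (0, 0), radius 1/8
input s4: applying the 3 nested substitutions gives center (-5/48, 61/120), radius 1/600
input s6: applying the 3 nested substitutions gives center (-13/120, 119/240), radius 1/540
input s5: applying the 3 nested substitutions gives center (17/180, 49/90), radius 1/450
input s1: applying the 3 nested substitutions gives center (19/180, 5/9), radius 1/450
input s3: applying the 1 nested substitution gives center (1/2, -1/2), radius 1/7

s1: center (19/180, 5/9), radius 1/450; s2: center (0, 0), radius 1/8; s3: center (1/2, -1/2), radius 1/7; s4: center (-5/48, 61/120), radius 1/600; s5: center (17/180, 49/90), radius 1/450; s6: center (-13/120, 119/240), radius 1/540


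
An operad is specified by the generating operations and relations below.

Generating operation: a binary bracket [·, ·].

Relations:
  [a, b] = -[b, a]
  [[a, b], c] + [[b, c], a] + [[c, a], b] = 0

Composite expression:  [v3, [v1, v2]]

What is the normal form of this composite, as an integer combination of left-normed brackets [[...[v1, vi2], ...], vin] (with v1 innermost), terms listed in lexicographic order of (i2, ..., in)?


Left-normed coefficients sit on the v1-initial expansion words.
Composite bracket: [v3, [v1, v2]]
Each bracket splits as ab - ba, giving 4 signed words (2^2 = 4).
Collect the words opening with v1:
  from v1v2v3, sign -1: term -[[v1, v2], v3]

-[[v1, v2], v3]


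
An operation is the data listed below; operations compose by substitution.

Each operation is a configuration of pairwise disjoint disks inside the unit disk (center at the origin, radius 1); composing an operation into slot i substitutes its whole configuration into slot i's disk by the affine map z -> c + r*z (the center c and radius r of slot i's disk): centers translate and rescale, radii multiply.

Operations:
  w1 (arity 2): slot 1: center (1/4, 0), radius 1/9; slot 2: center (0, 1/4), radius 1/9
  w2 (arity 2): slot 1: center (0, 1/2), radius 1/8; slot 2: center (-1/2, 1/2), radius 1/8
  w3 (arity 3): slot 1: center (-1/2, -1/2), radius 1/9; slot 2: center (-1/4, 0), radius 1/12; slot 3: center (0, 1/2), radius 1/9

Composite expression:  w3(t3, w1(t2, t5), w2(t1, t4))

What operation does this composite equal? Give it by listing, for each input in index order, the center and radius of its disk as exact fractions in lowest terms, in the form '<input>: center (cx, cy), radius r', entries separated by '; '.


Below w3, radii multiply path by path; the t-disk centers shift.
t3: after 1 affine step, its disk has center (-1/2, -1/2), radius 1/9
t2: after 2 affine steps, its disk has center (-11/48, 0), radius 1/108
t5: after 2 affine steps, its disk has center (-1/4, 1/48), radius 1/108
t1: after 2 affine steps, its disk has center (0, 5/9), radius 1/72
t4: after 2 affine steps, its disk has center (-1/18, 5/9), radius 1/72

t1: center (0, 5/9), radius 1/72; t2: center (-11/48, 0), radius 1/108; t3: center (-1/2, -1/2), radius 1/9; t4: center (-1/18, 5/9), radius 1/72; t5: center (-1/4, 1/48), radius 1/108


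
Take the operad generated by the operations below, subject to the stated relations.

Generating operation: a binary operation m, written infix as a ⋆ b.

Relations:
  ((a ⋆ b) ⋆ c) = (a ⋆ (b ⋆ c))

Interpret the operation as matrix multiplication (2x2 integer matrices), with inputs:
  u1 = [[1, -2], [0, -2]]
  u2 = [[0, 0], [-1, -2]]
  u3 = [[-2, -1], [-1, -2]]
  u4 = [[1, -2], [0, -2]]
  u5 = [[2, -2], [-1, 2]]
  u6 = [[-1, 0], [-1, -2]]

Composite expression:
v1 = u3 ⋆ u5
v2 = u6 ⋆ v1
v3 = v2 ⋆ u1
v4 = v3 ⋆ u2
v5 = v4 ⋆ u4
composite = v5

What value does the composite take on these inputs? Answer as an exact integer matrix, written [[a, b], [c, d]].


(u3 ⋆ u5) = [[-3, 2], [0, -2]]
(u6 ⋆ (u3 ⋆ u5)) = [[3, -2], [3, 2]]
((u6 ⋆ (u3 ⋆ u5)) ⋆ u1) = [[3, -2], [3, -10]]
(((u6 ⋆ (u3 ⋆ u5)) ⋆ u1) ⋆ u2) = [[2, 4], [10, 20]]
((((u6 ⋆ (u3 ⋆ u5)) ⋆ u1) ⋆ u2) ⋆ u4) = [[2, -12], [10, -60]]

[[2, -12], [10, -60]]


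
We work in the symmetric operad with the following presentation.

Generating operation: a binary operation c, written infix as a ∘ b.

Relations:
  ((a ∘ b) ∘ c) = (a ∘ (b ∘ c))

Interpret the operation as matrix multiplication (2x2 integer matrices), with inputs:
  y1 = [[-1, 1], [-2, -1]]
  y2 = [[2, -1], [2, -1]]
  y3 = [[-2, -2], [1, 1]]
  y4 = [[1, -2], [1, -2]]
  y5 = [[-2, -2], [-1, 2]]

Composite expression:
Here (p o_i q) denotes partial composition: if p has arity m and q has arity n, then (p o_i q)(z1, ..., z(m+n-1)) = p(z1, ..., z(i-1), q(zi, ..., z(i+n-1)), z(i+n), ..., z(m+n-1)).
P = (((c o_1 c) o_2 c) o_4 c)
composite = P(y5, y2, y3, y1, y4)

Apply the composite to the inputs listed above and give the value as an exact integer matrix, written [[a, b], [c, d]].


[[-60, 120], [15, -30]]


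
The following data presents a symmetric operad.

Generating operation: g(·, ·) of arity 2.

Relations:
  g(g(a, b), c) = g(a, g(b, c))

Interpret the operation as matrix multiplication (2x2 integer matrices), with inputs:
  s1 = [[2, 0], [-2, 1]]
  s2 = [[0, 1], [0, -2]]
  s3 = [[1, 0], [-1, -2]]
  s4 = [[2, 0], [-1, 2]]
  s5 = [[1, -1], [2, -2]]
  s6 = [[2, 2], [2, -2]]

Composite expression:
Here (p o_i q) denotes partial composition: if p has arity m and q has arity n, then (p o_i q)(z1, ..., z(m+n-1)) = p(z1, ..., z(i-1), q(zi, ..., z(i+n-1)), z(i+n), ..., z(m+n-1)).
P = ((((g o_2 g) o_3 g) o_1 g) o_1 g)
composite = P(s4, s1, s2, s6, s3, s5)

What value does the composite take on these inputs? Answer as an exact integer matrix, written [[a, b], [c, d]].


[[48, -48], [-120, 120]]

g(s4, s1) = [[4, 0], [-6, 2]]
g(g(s4, s1), s2) = [[0, 4], [0, -10]]
g(s3, s5) = [[1, -1], [-5, 5]]
g(s6, g(s3, s5)) = [[-8, 8], [12, -12]]
g(g(g(s4, s1), s2), g(s6, g(s3, s5))) = [[48, -48], [-120, 120]]


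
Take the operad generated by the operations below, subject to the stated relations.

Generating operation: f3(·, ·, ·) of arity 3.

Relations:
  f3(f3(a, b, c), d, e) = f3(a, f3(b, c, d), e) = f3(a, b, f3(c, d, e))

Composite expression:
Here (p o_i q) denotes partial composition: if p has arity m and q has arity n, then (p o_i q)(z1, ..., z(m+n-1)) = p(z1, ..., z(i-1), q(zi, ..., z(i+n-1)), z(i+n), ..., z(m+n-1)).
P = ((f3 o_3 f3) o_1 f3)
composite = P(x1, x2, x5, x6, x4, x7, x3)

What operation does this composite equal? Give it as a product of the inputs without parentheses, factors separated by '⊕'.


x1 ⊕ x2 ⊕ x5 ⊕ x6 ⊕ x4 ⊕ x7 ⊕ x3

Associativity of f3 dissolves the nesting; only the x-input order survives.
f3(x1, x2, x5) collapses to x1 ⊕ x2 ⊕ x5
f3(x4, x7, x3) collapses to x4 ⊕ x7 ⊕ x3
f3(f3(x1, x2, x5), x6, f3(x4, x7, x3)) collapses to x1 ⊕ x2 ⊕ x5 ⊕ x6 ⊕ x4 ⊕ x7 ⊕ x3


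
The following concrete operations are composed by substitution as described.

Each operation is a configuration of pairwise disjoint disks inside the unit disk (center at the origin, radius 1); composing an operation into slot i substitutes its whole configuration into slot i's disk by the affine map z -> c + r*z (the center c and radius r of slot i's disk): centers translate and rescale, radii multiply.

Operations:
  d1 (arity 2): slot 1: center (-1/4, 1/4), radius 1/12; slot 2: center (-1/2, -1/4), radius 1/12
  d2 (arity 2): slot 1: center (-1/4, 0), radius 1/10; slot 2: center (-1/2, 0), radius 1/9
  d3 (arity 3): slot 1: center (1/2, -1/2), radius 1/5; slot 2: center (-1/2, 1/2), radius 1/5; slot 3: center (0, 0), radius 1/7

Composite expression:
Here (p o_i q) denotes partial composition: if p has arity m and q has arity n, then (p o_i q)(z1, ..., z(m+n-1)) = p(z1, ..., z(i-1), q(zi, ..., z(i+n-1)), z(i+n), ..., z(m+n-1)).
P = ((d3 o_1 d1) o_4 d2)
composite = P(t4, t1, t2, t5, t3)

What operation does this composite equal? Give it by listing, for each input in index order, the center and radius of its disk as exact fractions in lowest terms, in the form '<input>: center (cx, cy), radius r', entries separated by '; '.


t1: center (2/5, -11/20), radius 1/60; t2: center (-1/2, 1/2), radius 1/5; t3: center (-1/14, 0), radius 1/63; t4: center (9/20, -9/20), radius 1/60; t5: center (-1/28, 0), radius 1/70

Only the slot chain above each t matters under d3; compose those maps.
for t4, the 2-step affine chain lands on center (9/20, -9/20), radius 1/60
for t1, the 2-step affine chain lands on center (2/5, -11/20), radius 1/60
for t2, the 1-step affine chain lands on center (-1/2, 1/2), radius 1/5
for t5, the 2-step affine chain lands on center (-1/28, 0), radius 1/70
for t3, the 2-step affine chain lands on center (-1/14, 0), radius 1/63


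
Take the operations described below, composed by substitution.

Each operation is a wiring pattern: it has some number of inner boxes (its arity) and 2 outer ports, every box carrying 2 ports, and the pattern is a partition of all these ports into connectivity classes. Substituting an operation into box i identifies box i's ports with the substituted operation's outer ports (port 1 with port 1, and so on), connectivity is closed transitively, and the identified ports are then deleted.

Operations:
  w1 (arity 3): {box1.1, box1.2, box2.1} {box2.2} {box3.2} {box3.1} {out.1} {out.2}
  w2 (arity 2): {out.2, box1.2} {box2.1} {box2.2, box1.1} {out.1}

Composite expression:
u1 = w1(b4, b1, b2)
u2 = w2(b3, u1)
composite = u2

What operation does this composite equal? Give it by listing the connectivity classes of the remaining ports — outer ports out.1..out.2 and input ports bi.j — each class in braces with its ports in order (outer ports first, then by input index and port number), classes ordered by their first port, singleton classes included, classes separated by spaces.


{out.1} {out.2, b3.2} {b1.1, b4.1, b4.2} {b1.2} {b2.1} {b2.2} {b3.1}

Two ports join when wires chain via w2-identified ports.
after w1, the pattern on (b4, b1, b2) reads {out.1} {out.2} {b1.1, b4.1, b4.2} {b1.2} {b2.1} {b2.2} (out.j = its outer ports)
after w2, the pattern on (b3, b4, b1, b2) reads {out.1} {out.2, b3.2} {b1.1, b4.1, b4.2} {b1.2} {b2.1} {b2.2} {b3.1} (out.j = its outer ports)
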